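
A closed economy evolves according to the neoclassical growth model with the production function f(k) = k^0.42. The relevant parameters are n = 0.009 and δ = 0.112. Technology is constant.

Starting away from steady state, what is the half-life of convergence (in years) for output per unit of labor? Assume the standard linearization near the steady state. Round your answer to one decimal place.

Near the steady state the convergence rate is λ = (1 − α)(n + δ).
λ = (1 − 0.42) × 0.121 = 0.58 × 0.121 = 0.07018
Half-life = ln 2 / λ = 0.6931 / 0.07018 ≈ 9.88 years

half-life ≈ 9.9 years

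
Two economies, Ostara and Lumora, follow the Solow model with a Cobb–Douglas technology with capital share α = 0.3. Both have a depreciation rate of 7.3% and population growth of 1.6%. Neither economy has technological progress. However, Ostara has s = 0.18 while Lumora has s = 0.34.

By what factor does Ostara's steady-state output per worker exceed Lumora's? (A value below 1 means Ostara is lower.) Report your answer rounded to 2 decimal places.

y*_O / y*_L ≈ 0.76

Steady-state y* = [s/(n + δ)]^(α/(1−α)), so the ratio is [ (s_O/(n + δ)_O) / (s_L/(n + δ)_L) ]^0.4286.
s_O/(n + δ)_O = 0.18/0.089 = 2.0225; s_L/(n + δ)_L = 0.34/0.089 = 3.8202.
Ratio = (2.0225/3.8202)^0.4286 = 0.5294^0.4286 ≈ 0.7614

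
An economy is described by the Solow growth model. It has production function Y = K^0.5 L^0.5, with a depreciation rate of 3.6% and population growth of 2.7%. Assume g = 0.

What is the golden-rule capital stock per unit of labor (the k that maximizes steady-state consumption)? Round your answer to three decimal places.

k_gold ≈ 62.988

The golden rule sets f'(k) = n + δ, i.e. α·k^(α−1) = n + δ.
So k^(1−α) = α / (n + δ) = 0.5 / 0.063 = 7.9365.
k_gold = 7.9365^(1/0.5) ≈ 62.9880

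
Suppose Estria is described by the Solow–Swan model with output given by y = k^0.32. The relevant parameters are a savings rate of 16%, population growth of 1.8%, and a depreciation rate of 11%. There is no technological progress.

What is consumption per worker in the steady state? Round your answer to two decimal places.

In steady state, investment equals break-even investment: s·k^α = (n + δ)·k.
Rearranging, k^(1−α) = s / (n + δ).
k^0.68 = 0.16 / (0.018 + 0.110) = 0.16 / 0.128 = 1.2500
k* = 1.2500^(1/0.68) ≈ 1.3884
y* = (k*)^α = 1.3884^0.32 ≈ 1.1107
c* = (1 − s)·y* = (1 − 0.16) × 1.1107 ≈ 0.9330

c* ≈ 0.93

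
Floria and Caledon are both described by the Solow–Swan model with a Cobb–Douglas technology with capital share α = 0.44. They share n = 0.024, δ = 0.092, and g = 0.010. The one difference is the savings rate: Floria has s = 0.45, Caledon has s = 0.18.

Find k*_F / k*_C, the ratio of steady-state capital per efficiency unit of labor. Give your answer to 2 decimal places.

ratio ≈ 5.14

Steady-state k* = [s/(n + g + δ)]^(1/(1−α)), so the ratio is [ (s_F/(n + g + δ)_F) / (s_C/(n + g + δ)_C) ]^1.7857.
s_F/(n + g + δ)_F = 0.45/0.126 = 3.5714; s_C/(n + g + δ)_C = 0.18/0.126 = 1.4286.
Ratio = (3.5714/1.4286)^1.7857 = 2.4999^1.7857 ≈ 5.1354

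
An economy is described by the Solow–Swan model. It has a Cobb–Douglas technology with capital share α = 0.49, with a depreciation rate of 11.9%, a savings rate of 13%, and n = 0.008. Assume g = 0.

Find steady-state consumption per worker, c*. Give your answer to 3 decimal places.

Steady state requires s·f(k) = (n + δ)·k, i.e. s·k^α = (n + δ)·k.
Rearranging, k^(1−α) = s / (n + δ).
k^0.51 = 0.13 / (0.008 + 0.119) = 0.13 / 0.127 = 1.0236
k* = 1.0236^(1/0.51) ≈ 1.0468
y* = (k*)^α = 1.0468^0.49 ≈ 1.0227
c* = (1 − s)·y* = (1 − 0.13) × 1.0227 ≈ 0.8897

c* = 0.890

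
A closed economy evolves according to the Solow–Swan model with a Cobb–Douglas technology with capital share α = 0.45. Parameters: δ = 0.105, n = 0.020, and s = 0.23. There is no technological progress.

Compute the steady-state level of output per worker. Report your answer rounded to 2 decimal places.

y* ≈ 1.65

Steady state requires s·f(k) = (n + δ)·k, i.e. s·k^α = (n + δ)·k.
Dividing both sides by k: k^(1−α) = s / (n + δ).
k^0.55 = 0.23 / (0.020 + 0.105) = 0.23 / 0.125 = 1.8400
k* = 1.8400^(1/0.55) ≈ 3.0303
y* = (k*)^α = 3.0303^0.45 ≈ 1.6469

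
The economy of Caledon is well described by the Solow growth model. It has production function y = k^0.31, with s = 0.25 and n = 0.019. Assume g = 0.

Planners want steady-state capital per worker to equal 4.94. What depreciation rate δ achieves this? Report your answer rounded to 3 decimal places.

δ ≈ 0.064

In steady state, investment equals break-even investment: s·k^α = (n + δ)·k.
So s / (n + δ) = (k*)^(1−α) = 4.94^0.69 = 3.0107.
Therefore n + δ = s / 3.0107 = 0.25 / 3.0107 = 0.0830, so δ = 0.0830 − 0.019 = 0.0640.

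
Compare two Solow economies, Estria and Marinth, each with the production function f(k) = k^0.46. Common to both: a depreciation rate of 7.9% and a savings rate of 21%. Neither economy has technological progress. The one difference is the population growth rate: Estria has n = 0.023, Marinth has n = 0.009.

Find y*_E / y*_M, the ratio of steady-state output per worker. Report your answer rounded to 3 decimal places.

Steady-state y* = [s/(n + δ)]^(α/(1−α)), so the ratio is [ (s_E/(n + δ)_E) / (s_M/(n + δ)_M) ]^0.8519.
s_E/(n + δ)_E = 0.21/0.102 = 2.0588; s_M/(n + δ)_M = 0.21/0.088 = 2.3864.
Ratio = (2.0588/2.3864)^0.8519 = 0.8627^0.8519 ≈ 0.8818

y*_E / y*_M ≈ 0.882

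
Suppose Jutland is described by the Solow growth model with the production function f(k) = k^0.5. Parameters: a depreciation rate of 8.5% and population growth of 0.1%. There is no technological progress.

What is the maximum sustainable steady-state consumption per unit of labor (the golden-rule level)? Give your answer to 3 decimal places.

At the golden rule, f'(k) = n + δ, so α·k^(α−1) = n + δ and k_gold = (α/(n + δ))^(1/(1−α)).
k_gold = (0.5/0.086)^(1/0.5) = 5.8140^2 ≈ 33.8026
c_gold = f(k_gold) − (n + δ)·k_gold = 5.8140 − 0.086×33.8026 ≈ 2.9070

c_gold ≈ 2.907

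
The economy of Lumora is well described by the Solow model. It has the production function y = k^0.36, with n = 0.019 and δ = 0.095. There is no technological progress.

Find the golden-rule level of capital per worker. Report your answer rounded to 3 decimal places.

The golden rule sets f'(k) = n + δ, i.e. α·k^(α−1) = n + δ.
So k^(1−α) = α / (n + δ) = 0.36 / 0.114 = 3.1579.
k_gold = 3.1579^(1/0.64) ≈ 6.0299

k_gold ≈ 6.030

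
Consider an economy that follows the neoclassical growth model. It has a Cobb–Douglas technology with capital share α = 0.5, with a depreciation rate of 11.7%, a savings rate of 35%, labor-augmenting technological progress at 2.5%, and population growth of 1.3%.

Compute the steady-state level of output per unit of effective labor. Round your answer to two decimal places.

In steady state, investment equals break-even investment: s·k^α = (n + g + δ)·k.
Dividing both sides by k: k^(1−α) = s / (n + g + δ).
k^0.5 = 0.35 / (0.013 + 0.025 + 0.117) = 0.35 / 0.155 = 2.2581
k* = 2.2581^(1/0.5) ≈ 5.0990
y* = (k*)^α = 5.0990^0.5 ≈ 2.2581

y* = 2.26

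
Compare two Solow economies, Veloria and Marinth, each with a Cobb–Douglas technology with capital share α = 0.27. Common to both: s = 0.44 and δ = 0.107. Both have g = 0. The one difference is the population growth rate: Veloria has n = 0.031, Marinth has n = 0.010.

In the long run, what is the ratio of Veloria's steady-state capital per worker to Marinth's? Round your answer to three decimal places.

Steady-state k* = [s/(n + δ)]^(1/(1−α)), so the ratio is [ (s_V/(n + δ)_V) / (s_M/(n + δ)_M) ]^1.3699.
s_V/(n + δ)_V = 0.44/0.138 = 3.1884; s_M/(n + δ)_M = 0.44/0.117 = 3.7607.
Ratio = (3.1884/3.7607)^1.3699 = 0.8478^1.3699 ≈ 0.7976

k*_V / k*_M ≈ 0.798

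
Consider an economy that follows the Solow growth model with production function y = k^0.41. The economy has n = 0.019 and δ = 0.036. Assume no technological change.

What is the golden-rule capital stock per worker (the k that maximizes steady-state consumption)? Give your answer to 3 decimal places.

k_gold ≈ 30.108

The golden rule sets f'(k) = n + δ, i.e. α·k^(α−1) = n + δ.
So k^(1−α) = α / (n + δ) = 0.41 / 0.055 = 7.4545.
k_gold = 7.4545^(1/0.59) ≈ 30.1076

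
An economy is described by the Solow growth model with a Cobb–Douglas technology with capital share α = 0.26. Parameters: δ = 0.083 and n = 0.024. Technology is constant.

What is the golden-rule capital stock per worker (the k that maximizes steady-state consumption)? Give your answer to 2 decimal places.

The golden rule sets f'(k) = n + δ, i.e. α·k^(α−1) = n + δ.
So k^(1−α) = α / (n + δ) = 0.26 / 0.107 = 2.4299.
k_gold = 2.4299^(1/0.74) ≈ 3.3194

k_gold ≈ 3.32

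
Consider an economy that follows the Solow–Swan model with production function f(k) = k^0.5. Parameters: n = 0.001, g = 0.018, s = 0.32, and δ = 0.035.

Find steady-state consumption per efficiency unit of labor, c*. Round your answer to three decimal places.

Steady state requires s·f(k) = (n + g + δ)·k, i.e. s·k^α = (n + g + δ)·k.
Rearranging, k^(1−α) = s / (n + g + δ).
k^0.5 = 0.32 / (0.001 + 0.018 + 0.035) = 0.32 / 0.054 = 5.9259
k* = 5.9259^(1/0.5) ≈ 35.1163
y* = (k*)^α = 35.1163^0.5 ≈ 5.9259
c* = (1 − s)·y* = (1 − 0.32) × 5.9259 ≈ 4.0296

c* ≈ 4.030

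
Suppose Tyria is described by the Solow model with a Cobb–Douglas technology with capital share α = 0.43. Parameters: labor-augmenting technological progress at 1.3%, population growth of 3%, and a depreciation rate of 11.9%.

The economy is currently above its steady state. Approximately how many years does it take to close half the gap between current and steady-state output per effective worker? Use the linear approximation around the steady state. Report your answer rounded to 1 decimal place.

about 7.5 years

Near the steady state the convergence rate is λ = (1 − α)(n + g + δ).
λ = (1 − 0.43) × 0.162 = 0.57 × 0.162 = 0.09234
Half-life = ln 2 / λ = 0.6931 / 0.09234 ≈ 7.51 years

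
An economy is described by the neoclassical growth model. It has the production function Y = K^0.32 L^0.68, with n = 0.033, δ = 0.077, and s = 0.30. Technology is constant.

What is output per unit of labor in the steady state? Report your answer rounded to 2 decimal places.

Steady state requires s·f(k) = (n + δ)·k, i.e. s·k^α = (n + δ)·k.
Dividing both sides by k: k^(1−α) = s / (n + δ).
k^0.68 = 0.30 / (0.033 + 0.077) = 0.30 / 0.110 = 2.7273
k* = 2.7273^(1/0.68) ≈ 4.3730
y* = (k*)^α = 4.3730^0.32 ≈ 1.6034

y* = 1.60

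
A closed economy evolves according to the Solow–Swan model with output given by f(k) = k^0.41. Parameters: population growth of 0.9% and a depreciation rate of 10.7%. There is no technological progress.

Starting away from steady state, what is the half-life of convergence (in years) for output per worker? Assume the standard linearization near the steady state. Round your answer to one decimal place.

Near the steady state the convergence rate is λ = (1 − α)(n + δ).
λ = (1 − 0.41) × 0.116 = 0.59 × 0.116 = 0.06844
Half-life = ln 2 / λ = 0.6931 / 0.06844 ≈ 10.13 years

half-life ≈ 10.1 years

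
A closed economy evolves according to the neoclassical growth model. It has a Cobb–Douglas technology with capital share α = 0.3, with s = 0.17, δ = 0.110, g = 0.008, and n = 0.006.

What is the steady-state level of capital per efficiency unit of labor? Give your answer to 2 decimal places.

k* ≈ 1.57

In steady state, investment equals break-even investment: s·k^α = (n + g + δ)·k.
Dividing both sides by k: k^(1−α) = s / (n + g + δ).
k^0.7 = 0.17 / (0.006 + 0.008 + 0.110) = 0.17 / 0.124 = 1.3710
k* = 1.3710^(1/0.7) ≈ 1.5695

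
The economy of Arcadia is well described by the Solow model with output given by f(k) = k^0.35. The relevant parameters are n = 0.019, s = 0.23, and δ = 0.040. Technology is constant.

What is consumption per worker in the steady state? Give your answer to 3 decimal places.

In steady state, investment equals break-even investment: s·k^α = (n + δ)·k.
Rearranging, k^(1−α) = s / (n + δ).
k^0.65 = 0.23 / (0.019 + 0.040) = 0.23 / 0.059 = 3.8983
k* = 3.8983^(1/0.65) ≈ 8.1103
y* = (k*)^α = 8.1103^0.35 ≈ 2.0805
c* = (1 − s)·y* = (1 − 0.23) × 2.0805 ≈ 1.6020

c* = 1.602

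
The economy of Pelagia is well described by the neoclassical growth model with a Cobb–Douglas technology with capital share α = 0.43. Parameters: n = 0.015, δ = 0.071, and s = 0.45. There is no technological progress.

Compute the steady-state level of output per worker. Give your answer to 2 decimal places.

y* = 3.48

Steady state requires s·f(k) = (n + δ)·k, i.e. s·k^α = (n + δ)·k.
Rearranging, k^(1−α) = s / (n + δ).
k^0.57 = 0.45 / (0.015 + 0.071) = 0.45 / 0.086 = 5.2326
k* = 5.2326^(1/0.57) ≈ 18.2351
y* = (k*)^α = 18.2351^0.43 ≈ 3.4849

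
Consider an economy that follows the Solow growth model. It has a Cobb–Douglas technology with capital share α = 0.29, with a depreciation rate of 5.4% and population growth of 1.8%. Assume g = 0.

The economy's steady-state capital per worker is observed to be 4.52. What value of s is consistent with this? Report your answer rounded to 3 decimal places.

s ≈ 0.210

At the steady state, Δk = 0, so s·k^α = (n + δ)·k.
So s / (n + δ) = (k*)^(1−α) = 4.52^0.71 = 2.9184.
Therefore s = 2.9184 × (n + δ) = 2.9184 × 0.072 = 0.2101.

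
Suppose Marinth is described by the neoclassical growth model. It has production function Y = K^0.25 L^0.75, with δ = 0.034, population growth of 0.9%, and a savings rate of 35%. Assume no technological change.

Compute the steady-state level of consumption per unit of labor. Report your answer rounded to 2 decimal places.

At the steady state, Δk = 0, so s·k^α = (n + δ)·k.
Rearranging, k^(1−α) = s / (n + δ).
k^0.75 = 0.35 / (0.009 + 0.034) = 0.35 / 0.043 = 8.1395
k* = 8.1395^(1/0.75) ≈ 16.3731
y* = (k*)^α = 16.3731^0.25 ≈ 2.0116
c* = (1 − s)·y* = (1 − 0.35) × 2.0116 ≈ 1.3075

c* ≈ 1.31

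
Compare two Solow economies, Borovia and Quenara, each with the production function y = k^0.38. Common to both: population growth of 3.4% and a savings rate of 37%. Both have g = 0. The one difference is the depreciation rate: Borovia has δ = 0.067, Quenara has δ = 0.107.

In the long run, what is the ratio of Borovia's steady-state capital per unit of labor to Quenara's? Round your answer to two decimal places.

Steady-state k* = [s/(n + δ)]^(1/(1−α)), so the ratio is [ (s_B/(n + δ)_B) / (s_Q/(n + δ)_Q) ]^1.6129.
s_B/(n + δ)_B = 0.37/0.101 = 3.6634; s_Q/(n + δ)_Q = 0.37/0.141 = 2.6241.
Ratio = (3.6634/2.6241)^1.6129 = 1.3961^1.6129 ≈ 1.7129

k*_B / k*_Q ≈ 1.71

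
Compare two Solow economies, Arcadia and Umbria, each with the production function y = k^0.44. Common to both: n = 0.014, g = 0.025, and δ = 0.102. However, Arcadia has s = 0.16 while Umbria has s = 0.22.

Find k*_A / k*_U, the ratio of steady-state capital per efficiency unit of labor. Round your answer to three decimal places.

Steady-state k* = [s/(n + g + δ)]^(1/(1−α)), so the ratio is [ (s_A/(n + g + δ)_A) / (s_U/(n + g + δ)_U) ]^1.7857.
s_A/(n + g + δ)_A = 0.16/0.141 = 1.1348; s_U/(n + g + δ)_U = 0.22/0.141 = 1.5603.
Ratio = (1.1348/1.5603)^1.7857 = 0.7273^1.7857 ≈ 0.5663

ratio ≈ 0.566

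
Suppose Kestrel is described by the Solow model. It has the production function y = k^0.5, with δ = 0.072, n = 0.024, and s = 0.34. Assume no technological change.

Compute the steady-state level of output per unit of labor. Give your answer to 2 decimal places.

At the steady state, Δk = 0, so s·k^α = (n + δ)·k.
Dividing both sides by k: k^(1−α) = s / (n + δ).
k^0.5 = 0.34 / (0.024 + 0.072) = 0.34 / 0.096 = 3.5417
k* = 3.5417^(1/0.5) ≈ 12.5436
y* = (k*)^α = 12.5436^0.5 ≈ 3.5417

y* = 3.54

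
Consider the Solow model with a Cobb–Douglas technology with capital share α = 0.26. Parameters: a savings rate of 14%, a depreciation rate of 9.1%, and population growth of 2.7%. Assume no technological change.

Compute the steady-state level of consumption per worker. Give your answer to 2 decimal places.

c* = 0.91

At the steady state, Δk = 0, so s·k^α = (n + δ)·k.
Rearranging, k^(1−α) = s / (n + δ).
k^0.74 = 0.14 / (0.027 + 0.091) = 0.14 / 0.118 = 1.1864
k* = 1.1864^(1/0.74) ≈ 1.2598
y* = (k*)^α = 1.2598^0.26 ≈ 1.0619
c* = (1 − s)·y* = (1 − 0.14) × 1.0619 ≈ 0.9132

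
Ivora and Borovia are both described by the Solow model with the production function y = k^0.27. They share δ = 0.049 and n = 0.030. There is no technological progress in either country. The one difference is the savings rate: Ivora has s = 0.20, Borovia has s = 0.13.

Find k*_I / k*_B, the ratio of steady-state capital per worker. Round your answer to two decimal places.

k*_I / k*_B ≈ 1.80

Steady-state k* = [s/(n + δ)]^(1/(1−α)), so the ratio is [ (s_I/(n + δ)_I) / (s_B/(n + δ)_B) ]^1.3699.
s_I/(n + δ)_I = 0.20/0.079 = 2.5316; s_B/(n + δ)_B = 0.13/0.079 = 1.6456.
Ratio = (2.5316/1.6456)^1.3699 = 1.5384^1.3699 ≈ 1.8041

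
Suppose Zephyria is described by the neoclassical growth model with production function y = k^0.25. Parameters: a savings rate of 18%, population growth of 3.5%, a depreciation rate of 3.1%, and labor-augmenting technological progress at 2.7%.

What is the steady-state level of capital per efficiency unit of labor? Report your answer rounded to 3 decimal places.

k* = 2.412

In steady state, investment equals break-even investment: s·k^α = (n + g + δ)·k.
Rearranging, k^(1−α) = s / (n + g + δ).
k^0.75 = 0.18 / (0.035 + 0.027 + 0.031) = 0.18 / 0.093 = 1.9355
k* = 1.9355^(1/0.75) ≈ 2.4121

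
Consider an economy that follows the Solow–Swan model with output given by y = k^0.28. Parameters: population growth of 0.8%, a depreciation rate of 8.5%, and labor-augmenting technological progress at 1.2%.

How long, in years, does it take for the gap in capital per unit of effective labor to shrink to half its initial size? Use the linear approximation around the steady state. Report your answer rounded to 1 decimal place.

Near the steady state the convergence rate is λ = (1 − α)(n + g + δ).
λ = (1 − 0.28) × 0.105 = 0.72 × 0.105 = 0.0756
Half-life = ln 2 / λ = 0.6931 / 0.0756 ≈ 9.17 years

half-life ≈ 9.2 years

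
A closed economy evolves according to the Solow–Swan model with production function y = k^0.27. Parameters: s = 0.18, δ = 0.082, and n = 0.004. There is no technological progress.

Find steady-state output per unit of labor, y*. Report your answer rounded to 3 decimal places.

At the steady state, Δk = 0, so s·k^α = (n + δ)·k.
Dividing both sides by k: k^(1−α) = s / (n + δ).
k^0.73 = 0.18 / (0.004 + 0.082) = 0.18 / 0.086 = 2.0930
k* = 2.0930^(1/0.73) ≈ 2.7505
y* = (k*)^α = 2.7505^0.27 ≈ 1.3141

y* = 1.314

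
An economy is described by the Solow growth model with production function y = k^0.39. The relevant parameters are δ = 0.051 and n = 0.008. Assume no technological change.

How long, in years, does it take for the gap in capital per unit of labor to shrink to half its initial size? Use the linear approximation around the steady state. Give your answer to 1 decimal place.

about 19.3 years

Near the steady state the convergence rate is λ = (1 − α)(n + δ).
λ = (1 − 0.39) × 0.059 = 0.61 × 0.059 = 0.03599
Half-life = ln 2 / λ = 0.6931 / 0.03599 ≈ 19.26 years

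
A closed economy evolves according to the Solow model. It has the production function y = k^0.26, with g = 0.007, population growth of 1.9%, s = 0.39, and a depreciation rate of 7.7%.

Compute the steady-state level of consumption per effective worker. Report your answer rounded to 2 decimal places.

In steady state, investment equals break-even investment: s·k^α = (n + g + δ)·k.
Dividing both sides by k: k^(1−α) = s / (n + g + δ).
k^0.74 = 0.39 / (0.019 + 0.007 + 0.077) = 0.39 / 0.103 = 3.7864
k* = 3.7864^(1/0.74) ≈ 6.0449
y* = (k*)^α = 6.0449^0.26 ≈ 1.5965
c* = (1 − s)·y* = (1 − 0.39) × 1.5965 ≈ 0.9739

c* ≈ 0.97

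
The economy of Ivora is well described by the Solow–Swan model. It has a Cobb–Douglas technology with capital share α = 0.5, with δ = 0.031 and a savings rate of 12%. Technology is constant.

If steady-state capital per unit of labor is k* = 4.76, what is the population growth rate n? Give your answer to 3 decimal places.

n ≈ 0.024

In steady state, investment equals break-even investment: s·k^α = (n + δ)·k.
So s / (n + δ) = (k*)^(1−α) = 4.76^0.5 = 2.1817.
Therefore n + δ = s / 2.1817 = 0.12 / 2.1817 = 0.0550, so n = 0.0550 − 0.031 = 0.0240.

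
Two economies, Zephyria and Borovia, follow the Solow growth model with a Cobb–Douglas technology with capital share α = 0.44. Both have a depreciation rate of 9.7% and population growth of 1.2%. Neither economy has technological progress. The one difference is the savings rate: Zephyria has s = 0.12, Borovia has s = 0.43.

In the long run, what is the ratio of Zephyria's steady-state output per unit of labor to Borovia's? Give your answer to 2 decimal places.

ratio ≈ 0.37

Steady-state y* = [s/(n + δ)]^(α/(1−α)), so the ratio is [ (s_Z/(n + δ)_Z) / (s_B/(n + δ)_B) ]^0.7857.
s_Z/(n + δ)_Z = 0.12/0.109 = 1.1009; s_B/(n + δ)_B = 0.43/0.109 = 3.9450.
Ratio = (1.1009/3.9450)^0.7857 = 0.2791^0.7857 ≈ 0.3669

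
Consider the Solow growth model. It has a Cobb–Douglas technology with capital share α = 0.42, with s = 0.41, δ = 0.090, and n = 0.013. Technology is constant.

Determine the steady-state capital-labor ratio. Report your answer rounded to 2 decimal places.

At the steady state, Δk = 0, so s·k^α = (n + δ)·k.
Dividing both sides by k: k^(1−α) = s / (n + δ).
k^0.58 = 0.41 / (0.013 + 0.090) = 0.41 / 0.103 = 3.9806
k* = 3.9806^(1/0.58) ≈ 10.8242

k* ≈ 10.82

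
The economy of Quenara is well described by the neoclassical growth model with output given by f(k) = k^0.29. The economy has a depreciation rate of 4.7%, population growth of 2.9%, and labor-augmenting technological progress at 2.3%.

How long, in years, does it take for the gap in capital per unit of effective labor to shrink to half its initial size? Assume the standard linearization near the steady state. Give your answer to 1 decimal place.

Near the steady state the convergence rate is λ = (1 − α)(n + g + δ).
λ = (1 − 0.29) × 0.099 = 0.71 × 0.099 = 0.07029
Half-life = ln 2 / λ = 0.6931 / 0.07029 ≈ 9.86 years

t_½ ≈ 9.9 years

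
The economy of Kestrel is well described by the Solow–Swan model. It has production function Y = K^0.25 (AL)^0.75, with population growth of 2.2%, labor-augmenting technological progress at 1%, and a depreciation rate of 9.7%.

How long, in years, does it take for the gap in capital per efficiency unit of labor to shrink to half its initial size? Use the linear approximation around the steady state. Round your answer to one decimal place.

half-life ≈ 7.2 years

Near the steady state the convergence rate is λ = (1 − α)(n + g + δ).
λ = (1 − 0.25) × 0.129 = 0.75 × 0.129 = 0.09675
Half-life = ln 2 / λ = 0.6931 / 0.09675 ≈ 7.16 years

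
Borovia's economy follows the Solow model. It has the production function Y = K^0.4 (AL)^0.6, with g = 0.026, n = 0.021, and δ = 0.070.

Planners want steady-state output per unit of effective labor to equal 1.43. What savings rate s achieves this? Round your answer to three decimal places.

In steady state, investment equals break-even investment: s·k^α = (n + g + δ)·k.
Since y* = [s/(n + g + δ)]^(α/(1−α)), we have s/(n + g + δ) = (y*)^((1−α)/α) = 1.43^1.5 = 1.7100.
Therefore s = 1.7100 × (n + g + δ) = 1.7100 × 0.117 = 0.2001.

s ≈ 0.200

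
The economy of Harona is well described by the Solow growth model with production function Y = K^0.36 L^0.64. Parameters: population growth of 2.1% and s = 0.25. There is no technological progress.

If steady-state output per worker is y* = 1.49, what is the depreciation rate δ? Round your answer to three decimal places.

In steady state, investment equals break-even investment: s·k^α = (n + δ)·k.
Since y* = [s/(n + δ)]^(α/(1−α)), we have s/(n + δ) = (y*)^((1−α)/α) = 1.49^1.7778 = 2.0318.
Therefore n + δ = s / 2.0318 = 0.25 / 2.0318 = 0.1230, so δ = 0.1230 − 0.021 = 0.1020.

δ ≈ 0.102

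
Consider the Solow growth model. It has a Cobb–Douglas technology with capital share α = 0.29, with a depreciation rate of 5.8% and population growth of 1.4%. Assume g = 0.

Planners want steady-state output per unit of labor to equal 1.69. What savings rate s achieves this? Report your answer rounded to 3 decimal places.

Steady state requires s·f(k) = (n + δ)·k, i.e. s·k^α = (n + δ)·k.
Since y* = [s/(n + δ)]^(α/(1−α)), we have s/(n + δ) = (y*)^((1−α)/α) = 1.69^2.4483 = 3.6136.
Therefore s = 3.6136 × (n + δ) = 3.6136 × 0.072 = 0.2602.

s ≈ 0.260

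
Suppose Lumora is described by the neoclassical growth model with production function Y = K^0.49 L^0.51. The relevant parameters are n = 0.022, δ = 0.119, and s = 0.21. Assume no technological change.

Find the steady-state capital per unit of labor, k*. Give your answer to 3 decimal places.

k* ≈ 2.184

In steady state, investment equals break-even investment: s·k^α = (n + δ)·k.
Rearranging, k^(1−α) = s / (n + δ).
k^0.51 = 0.21 / (0.022 + 0.119) = 0.21 / 0.141 = 1.4894
k* = 1.4894^(1/0.51) ≈ 2.1839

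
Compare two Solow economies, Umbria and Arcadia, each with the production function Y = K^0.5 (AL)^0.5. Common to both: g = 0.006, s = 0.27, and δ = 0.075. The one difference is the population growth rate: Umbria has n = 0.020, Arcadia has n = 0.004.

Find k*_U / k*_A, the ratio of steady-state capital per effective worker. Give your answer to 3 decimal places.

ratio ≈ 0.708

Steady-state k* = [s/(n + g + δ)]^(1/(1−α)), so the ratio is [ (s_U/(n + g + δ)_U) / (s_A/(n + g + δ)_A) ]^2.
s_U/(n + g + δ)_U = 0.27/0.101 = 2.6733; s_A/(n + g + δ)_A = 0.27/0.085 = 3.1765.
Ratio = (2.6733/3.1765)^2 = 0.8416^2 ≈ 0.7083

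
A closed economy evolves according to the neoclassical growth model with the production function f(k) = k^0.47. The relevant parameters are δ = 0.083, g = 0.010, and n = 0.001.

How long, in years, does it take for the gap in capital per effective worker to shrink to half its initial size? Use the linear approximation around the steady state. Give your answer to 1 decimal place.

Near the steady state the convergence rate is λ = (1 − α)(n + g + δ).
λ = (1 − 0.47) × 0.094 = 0.53 × 0.094 = 0.04982
Half-life = ln 2 / λ = 0.6931 / 0.04982 ≈ 13.91 years

about 13.9 years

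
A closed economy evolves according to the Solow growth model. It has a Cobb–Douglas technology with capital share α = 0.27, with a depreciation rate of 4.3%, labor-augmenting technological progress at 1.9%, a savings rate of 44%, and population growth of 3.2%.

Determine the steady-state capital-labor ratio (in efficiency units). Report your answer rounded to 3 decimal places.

k* = 8.284

In steady state, investment equals break-even investment: s·k^α = (n + g + δ)·k.
Dividing both sides by k: k^(1−α) = s / (n + g + δ).
k^0.73 = 0.44 / (0.032 + 0.019 + 0.043) = 0.44 / 0.094 = 4.6809
k* = 4.6809^(1/0.73) ≈ 8.2844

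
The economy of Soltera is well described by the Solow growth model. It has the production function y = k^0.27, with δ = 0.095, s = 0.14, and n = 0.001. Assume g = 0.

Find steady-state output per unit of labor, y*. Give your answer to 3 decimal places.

Steady state requires s·f(k) = (n + δ)·k, i.e. s·k^α = (n + δ)·k.
Dividing both sides by k: k^(1−α) = s / (n + δ).
k^0.73 = 0.14 / (0.001 + 0.095) = 0.14 / 0.096 = 1.4583
k* = 1.4583^(1/0.73) ≈ 1.6767
y* = (k*)^α = 1.6767^0.27 ≈ 1.1497

y* = 1.150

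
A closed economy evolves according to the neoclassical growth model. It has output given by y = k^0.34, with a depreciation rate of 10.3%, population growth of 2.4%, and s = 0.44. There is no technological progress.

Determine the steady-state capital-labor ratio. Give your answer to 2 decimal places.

k* = 6.57

At the steady state, Δk = 0, so s·k^α = (n + δ)·k.
Dividing both sides by k: k^(1−α) = s / (n + δ).
k^0.66 = 0.44 / (0.024 + 0.103) = 0.44 / 0.127 = 3.4646
k* = 3.4646^(1/0.66) ≈ 6.5714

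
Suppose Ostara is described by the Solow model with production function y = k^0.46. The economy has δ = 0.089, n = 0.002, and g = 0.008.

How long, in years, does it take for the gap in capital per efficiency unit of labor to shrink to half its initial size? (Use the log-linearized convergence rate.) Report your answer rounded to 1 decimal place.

Near the steady state the convergence rate is λ = (1 − α)(n + g + δ).
λ = (1 − 0.46) × 0.099 = 0.54 × 0.099 = 0.05346
Half-life = ln 2 / λ = 0.6931 / 0.05346 ≈ 12.96 years

about 13.0 years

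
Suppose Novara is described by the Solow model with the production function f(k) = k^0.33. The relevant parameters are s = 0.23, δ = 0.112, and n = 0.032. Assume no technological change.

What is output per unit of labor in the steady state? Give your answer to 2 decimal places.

In steady state, investment equals break-even investment: s·k^α = (n + δ)·k.
Dividing both sides by k: k^(1−α) = s / (n + δ).
k^0.67 = 0.23 / (0.032 + 0.112) = 0.23 / 0.144 = 1.5972
k* = 1.5972^(1/0.67) ≈ 2.0115
y* = (k*)^α = 2.0115^0.33 ≈ 1.2594

y* = 1.26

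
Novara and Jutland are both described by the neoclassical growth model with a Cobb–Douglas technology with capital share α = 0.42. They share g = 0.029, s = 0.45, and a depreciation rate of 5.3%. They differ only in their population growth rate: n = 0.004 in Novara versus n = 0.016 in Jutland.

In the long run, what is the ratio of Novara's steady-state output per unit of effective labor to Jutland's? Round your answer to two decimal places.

y*_N / y*_J ≈ 1.10

Steady-state y* = [s/(n + g + δ)]^(α/(1−α)), so the ratio is [ (s_N/(n + g + δ)_N) / (s_J/(n + g + δ)_J) ]^0.7241.
s_N/(n + g + δ)_N = 0.45/0.086 = 5.2326; s_J/(n + g + δ)_J = 0.45/0.098 = 4.5918.
Ratio = (5.2326/4.5918)^0.7241 = 1.1396^0.7241 ≈ 1.0992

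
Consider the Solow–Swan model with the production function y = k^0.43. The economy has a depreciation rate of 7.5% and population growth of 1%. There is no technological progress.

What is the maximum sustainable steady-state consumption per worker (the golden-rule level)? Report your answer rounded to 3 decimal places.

c_gold ≈ 1.936

At the golden rule, f'(k) = n + δ, so α·k^(α−1) = n + δ and k_gold = (α/(n + δ))^(1/(1−α)).
k_gold = (0.43/0.085)^(1/0.57) = 5.0588^1.7544 ≈ 17.1862
c_gold = f(k_gold) − (n + δ)·k_gold = 3.3972 − 0.085×17.1862 ≈ 1.9364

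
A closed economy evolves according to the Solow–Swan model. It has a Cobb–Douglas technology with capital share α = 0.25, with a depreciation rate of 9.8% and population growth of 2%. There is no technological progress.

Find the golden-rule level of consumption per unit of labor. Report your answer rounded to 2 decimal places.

At the golden rule, f'(k) = n + δ, so α·k^(α−1) = n + δ and k_gold = (α/(n + δ))^(1/(1−α)).
k_gold = (0.25/0.118)^(1/0.75) = 2.1186^1.3333 ≈ 2.7210
c_gold = f(k_gold) − (n + δ)·k_gold = 1.2843 − 0.118×2.7210 ≈ 0.9632

c_gold ≈ 0.96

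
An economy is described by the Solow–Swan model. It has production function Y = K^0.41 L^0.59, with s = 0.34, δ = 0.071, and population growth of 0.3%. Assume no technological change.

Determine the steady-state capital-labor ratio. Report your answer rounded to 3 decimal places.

At the steady state, Δk = 0, so s·k^α = (n + δ)·k.
Dividing both sides by k: k^(1−α) = s / (n + δ).
k^0.59 = 0.34 / (0.003 + 0.071) = 0.34 / 0.074 = 4.5946
k* = 4.5946^(1/0.59) ≈ 13.2573

k* = 13.257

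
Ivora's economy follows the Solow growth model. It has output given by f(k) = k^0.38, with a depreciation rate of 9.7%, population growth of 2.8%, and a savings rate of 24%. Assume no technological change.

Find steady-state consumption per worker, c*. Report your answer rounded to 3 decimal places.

At the steady state, Δk = 0, so s·k^α = (n + δ)·k.
Dividing both sides by k: k^(1−α) = s / (n + δ).
k^0.62 = 0.24 / (0.028 + 0.097) = 0.24 / 0.125 = 1.9200
k* = 1.9200^(1/0.62) ≈ 2.8638
y* = (k*)^α = 2.8638^0.38 ≈ 1.4916
c* = (1 − s)·y* = (1 − 0.24) × 1.4916 ≈ 1.1336

c* = 1.134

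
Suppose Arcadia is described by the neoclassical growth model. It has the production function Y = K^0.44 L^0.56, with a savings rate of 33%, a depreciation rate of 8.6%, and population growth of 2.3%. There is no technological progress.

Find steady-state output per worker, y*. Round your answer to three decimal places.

Steady state requires s·f(k) = (n + δ)·k, i.e. s·k^α = (n + δ)·k.
Rearranging, k^(1−α) = s / (n + δ).
k^0.56 = 0.33 / (0.023 + 0.086) = 0.33 / 0.109 = 3.0275
k* = 3.0275^(1/0.56) ≈ 7.2290
y* = (k*)^α = 7.2290^0.44 ≈ 2.3878

y* = 2.388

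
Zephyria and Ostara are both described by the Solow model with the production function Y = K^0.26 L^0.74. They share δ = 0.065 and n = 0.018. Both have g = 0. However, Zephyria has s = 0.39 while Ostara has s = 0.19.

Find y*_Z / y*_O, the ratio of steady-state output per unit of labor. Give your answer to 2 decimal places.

ratio ≈ 1.29

Steady-state y* = [s/(n + δ)]^(α/(1−α)), so the ratio is [ (s_Z/(n + δ)_Z) / (s_O/(n + δ)_O) ]^0.3514.
s_Z/(n + δ)_Z = 0.39/0.083 = 4.6988; s_O/(n + δ)_O = 0.19/0.083 = 2.2892.
Ratio = (4.6988/2.2892)^0.3514 = 2.0526^0.3514 ≈ 1.2875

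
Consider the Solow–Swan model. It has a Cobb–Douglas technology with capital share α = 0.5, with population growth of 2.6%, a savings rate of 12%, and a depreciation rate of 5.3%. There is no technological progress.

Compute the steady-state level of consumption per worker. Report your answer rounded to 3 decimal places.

c* = 1.337

Steady state requires s·f(k) = (n + δ)·k, i.e. s·k^α = (n + δ)·k.
Dividing both sides by k: k^(1−α) = s / (n + δ).
k^0.5 = 0.12 / (0.026 + 0.053) = 0.12 / 0.079 = 1.5190
k* = 1.5190^(1/0.5) ≈ 2.3074
y* = (k*)^α = 2.3074^0.5 ≈ 1.5190
c* = (1 − s)·y* = (1 − 0.12) × 1.5190 ≈ 1.3367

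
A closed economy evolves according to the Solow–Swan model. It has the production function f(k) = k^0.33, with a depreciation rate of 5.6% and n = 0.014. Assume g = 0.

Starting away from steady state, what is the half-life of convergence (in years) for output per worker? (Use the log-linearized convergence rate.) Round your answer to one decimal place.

half-life ≈ 14.8 years

Near the steady state the convergence rate is λ = (1 − α)(n + δ).
λ = (1 − 0.33) × 0.070 = 0.67 × 0.070 = 0.0469
Half-life = ln 2 / λ = 0.6931 / 0.0469 ≈ 14.78 years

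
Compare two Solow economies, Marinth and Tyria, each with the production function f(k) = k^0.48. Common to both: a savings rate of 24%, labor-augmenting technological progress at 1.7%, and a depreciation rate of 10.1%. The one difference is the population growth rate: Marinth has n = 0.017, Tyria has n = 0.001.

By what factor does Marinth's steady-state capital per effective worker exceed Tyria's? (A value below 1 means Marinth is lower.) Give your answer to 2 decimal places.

k*_M / k*_T ≈ 0.78

Steady-state k* = [s/(n + g + δ)]^(1/(1−α)), so the ratio is [ (s_M/(n + g + δ)_M) / (s_T/(n + g + δ)_T) ]^1.9231.
s_M/(n + g + δ)_M = 0.24/0.135 = 1.7778; s_T/(n + g + δ)_T = 0.24/0.119 = 2.0168.
Ratio = (1.7778/2.0168)^1.9231 = 0.8815^1.9231 ≈ 0.7846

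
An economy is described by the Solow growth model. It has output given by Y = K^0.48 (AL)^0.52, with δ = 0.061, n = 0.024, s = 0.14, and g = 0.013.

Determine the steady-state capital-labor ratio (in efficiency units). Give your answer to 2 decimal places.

k* = 1.99

Steady state requires s·f(k) = (n + g + δ)·k, i.e. s·k^α = (n + g + δ)·k.
Rearranging, k^(1−α) = s / (n + g + δ).
k^0.52 = 0.14 / (0.024 + 0.013 + 0.061) = 0.14 / 0.098 = 1.4286
k* = 1.4286^(1/0.52) ≈ 1.9857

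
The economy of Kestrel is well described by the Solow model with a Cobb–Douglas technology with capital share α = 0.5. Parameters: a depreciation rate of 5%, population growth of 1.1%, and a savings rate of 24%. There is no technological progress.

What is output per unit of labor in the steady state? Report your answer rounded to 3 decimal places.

In steady state, investment equals break-even investment: s·k^α = (n + δ)·k.
Rearranging, k^(1−α) = s / (n + δ).
k^0.5 = 0.24 / (0.011 + 0.050) = 0.24 / 0.061 = 3.9344
k* = 3.9344^(1/0.5) ≈ 15.4795
y* = (k*)^α = 15.4795^0.5 ≈ 3.9344

y* ≈ 3.934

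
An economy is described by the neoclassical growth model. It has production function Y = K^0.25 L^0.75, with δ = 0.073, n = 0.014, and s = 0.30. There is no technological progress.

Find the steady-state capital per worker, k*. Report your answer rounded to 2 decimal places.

Steady state requires s·f(k) = (n + δ)·k, i.e. s·k^α = (n + δ)·k.
Dividing both sides by k: k^(1−α) = s / (n + δ).
k^0.75 = 0.30 / (0.014 + 0.073) = 0.30 / 0.087 = 3.4483
k* = 3.4483^(1/0.75) ≈ 5.2096

k* ≈ 5.21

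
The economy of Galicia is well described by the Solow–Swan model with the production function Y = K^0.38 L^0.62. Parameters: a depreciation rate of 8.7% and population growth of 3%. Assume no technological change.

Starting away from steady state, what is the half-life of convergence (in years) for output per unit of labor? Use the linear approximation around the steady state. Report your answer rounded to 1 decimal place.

t_½ ≈ 9.6 years

Near the steady state the convergence rate is λ = (1 − α)(n + δ).
λ = (1 − 0.38) × 0.117 = 0.62 × 0.117 = 0.07254
Half-life = ln 2 / λ = 0.6931 / 0.07254 ≈ 9.55 years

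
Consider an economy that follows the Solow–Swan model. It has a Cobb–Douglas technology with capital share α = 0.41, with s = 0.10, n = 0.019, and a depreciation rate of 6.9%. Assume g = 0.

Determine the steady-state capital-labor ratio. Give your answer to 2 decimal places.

Steady state requires s·f(k) = (n + δ)·k, i.e. s·k^α = (n + δ)·k.
Rearranging, k^(1−α) = s / (n + δ).
k^0.59 = 0.10 / (0.019 + 0.069) = 0.10 / 0.088 = 1.1364
k* = 1.1364^(1/0.59) ≈ 1.2420

k* ≈ 1.24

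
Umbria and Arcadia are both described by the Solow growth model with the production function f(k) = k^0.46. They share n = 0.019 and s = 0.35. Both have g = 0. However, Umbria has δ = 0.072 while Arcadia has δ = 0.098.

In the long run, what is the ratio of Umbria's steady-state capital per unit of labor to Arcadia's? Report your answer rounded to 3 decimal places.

Steady-state k* = [s/(n + δ)]^(1/(1−α)), so the ratio is [ (s_U/(n + δ)_U) / (s_A/(n + δ)_A) ]^1.8519.
s_U/(n + δ)_U = 0.35/0.091 = 3.8462; s_A/(n + δ)_A = 0.35/0.117 = 2.9915.
Ratio = (3.8462/2.9915)^1.8519 = 1.2857^1.8519 ≈ 1.5926

k*_U / k*_A ≈ 1.593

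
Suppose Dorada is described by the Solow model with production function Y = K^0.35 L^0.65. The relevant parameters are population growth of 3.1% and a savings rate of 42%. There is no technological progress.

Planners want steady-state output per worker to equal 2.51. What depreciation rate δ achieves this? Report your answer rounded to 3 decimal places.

In steady state, investment equals break-even investment: s·k^α = (n + δ)·k.
Since y* = [s/(n + δ)]^(α/(1−α)), we have s/(n + δ) = (y*)^((1−α)/α) = 2.51^1.8571 = 5.5238.
Therefore n + δ = s / 5.5238 = 0.42 / 5.5238 = 0.0760, so δ = 0.0760 − 0.031 = 0.0450.

δ ≈ 0.045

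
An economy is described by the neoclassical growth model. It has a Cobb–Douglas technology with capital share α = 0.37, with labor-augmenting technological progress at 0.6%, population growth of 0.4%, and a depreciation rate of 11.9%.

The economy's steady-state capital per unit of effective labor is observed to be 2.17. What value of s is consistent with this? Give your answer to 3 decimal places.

In steady state, investment equals break-even investment: s·k^α = (n + g + δ)·k.
So s / (n + g + δ) = (k*)^(1−α) = 2.17^0.63 = 1.6292.
Therefore s = 1.6292 × (n + g + δ) = 1.6292 × 0.129 = 0.2102.

s ≈ 0.210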